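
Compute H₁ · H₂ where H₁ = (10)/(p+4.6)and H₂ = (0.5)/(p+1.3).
Series: H = H₁ · H₂ = (n₁·n₂)/(d₁·d₂).
Num: n₁·n₂ = 5. Den: d₁·d₂ = p^2 + 5.9*p + 5.98.
H(p) = (5)/(p^2 + 5.9*p + 5.98)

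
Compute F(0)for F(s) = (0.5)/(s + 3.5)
DC gain = F(0) = num(0)/den(0) = 0.5/3.5 = 0.1429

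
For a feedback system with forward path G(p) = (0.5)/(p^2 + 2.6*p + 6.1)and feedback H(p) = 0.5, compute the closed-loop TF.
Closed-loop T = G/(1+GH).
Numerator: G_num * H_den = 0.5.
Denominator: G_den * H_den + G_num * H_num = (p^2 + 2.6*p + 6.1) + (0.25) = p^2 + 2.6*p + 6.35.
T(p) = (0.5)/(p^2 + 2.6*p + 6.35)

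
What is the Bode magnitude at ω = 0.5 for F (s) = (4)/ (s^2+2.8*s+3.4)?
Substitute s = j*0.5: F(j0.5) = 1.06038 - 0.471281j.
|F(j0.5)| = sqrt(Re² + Im²) = 1.16.
20*log₁₀(1.16) = 1.29 dB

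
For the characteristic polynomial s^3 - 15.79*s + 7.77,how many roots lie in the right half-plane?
Factor: s^3 - 15.79*s + 7.77 = (s - 0.5)(s + 4.2)(s - 3.7).
Roots: -4.2, 0.5, 3.7.
RHP roots (Re>0): 2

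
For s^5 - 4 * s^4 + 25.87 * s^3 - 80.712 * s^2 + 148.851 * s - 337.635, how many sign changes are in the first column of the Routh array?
Routh array:
s^5: [1, 25.87, 148.851]; s^4: [-4, -80.712, -337.635]; s^3: [5.692, 64.44225]; s^2: [-35.4258, -337.635]; s^1: [10.1931]; s^0: [-337.635]
First column: [1, -4, 5.692, -35.4258, 10.1931, -337.635]. Sign changes = 5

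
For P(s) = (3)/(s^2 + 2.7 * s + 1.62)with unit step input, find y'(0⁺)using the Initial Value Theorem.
IVT: y'(0⁺) = lim_{s→∞} s²·Y(s) = lim_{s→∞} s·P(s).
deg(num) = 0, deg(den) = 2, relative degree = 2 ≥ 2, so s·P(s) → 0. Initial slope = 0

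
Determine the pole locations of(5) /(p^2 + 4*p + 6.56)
Set denominator = 0: p^2 + 4*p + 6.56 = 0 → Poles: -2 + 1.6j, -2 - 1.6j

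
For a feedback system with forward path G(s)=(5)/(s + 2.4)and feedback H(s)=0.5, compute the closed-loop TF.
Closed-loop T = G/(1+GH).
Numerator: G_num * H_den = 5.
Denominator: G_den * H_den + G_num * H_num = (s + 2.4) + (2.5) = s + 4.9.
T(s) = (5)/(s + 4.9)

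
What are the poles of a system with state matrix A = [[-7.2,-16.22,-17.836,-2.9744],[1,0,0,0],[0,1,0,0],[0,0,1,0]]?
Eigenvalues solve det(λI - A) = 0.
Characteristic polynomial: λ^4 + 7.2*λ^3 + 16.22*λ^2 + 17.836*λ + 2.9744 = 0.
Factor: (λ + 4.4)(λ + 0.2)(λ^2 + 2.6*λ + 3.38) = 0.
Roots: -0.2, -1.3 + 1.3j, -1.3 - 1.3j, -4.4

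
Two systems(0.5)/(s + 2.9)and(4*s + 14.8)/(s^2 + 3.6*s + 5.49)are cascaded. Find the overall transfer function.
Series: H = H₁ · H₂ = (n₁·n₂)/(d₁·d₂).
Num: n₁·n₂ = 2*s + 7.4. Den: d₁·d₂ = s^3 + 6.5*s^2 + 15.93*s + 15.921.
H(s) = (2*s + 7.4)/(s^3 + 6.5*s^2 + 15.93*s + 15.921)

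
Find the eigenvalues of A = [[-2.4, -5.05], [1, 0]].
Eigenvalues solve det(λI - A) = 0.
Characteristic polynomial: λ^2 + 2.4*λ + 5.05 = 0.
Roots: -1.2 + 1.9j, -1.2 - 1.9j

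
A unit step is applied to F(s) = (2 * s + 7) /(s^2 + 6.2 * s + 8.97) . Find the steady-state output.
FVT: lim_{t→∞} y(t) = lim_{s→0} s*Y(s) where Y(s) = F(s)/s.
= lim_{s→0} F(s) = F(0) = num(0)/den(0) = 7/8.97 = 0.7804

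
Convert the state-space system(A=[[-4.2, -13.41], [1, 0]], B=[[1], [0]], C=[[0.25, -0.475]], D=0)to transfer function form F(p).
F(p) = C(pI - A)⁻¹B + D.
Characteristic polynomial det(pI - A) = p^2 + 4.2*p + 13.41.
Numerator from C·adj(pI-A)·B + D·det(pI-A) = 0.25*p - 0.475.
F(p) = (0.25*p - 0.475)/(p^2 + 4.2*p + 13.41)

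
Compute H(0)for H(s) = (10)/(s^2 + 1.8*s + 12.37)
DC gain = H(0) = num(0)/den(0) = 10/12.37 = 0.8084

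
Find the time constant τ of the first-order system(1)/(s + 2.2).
First-order system: τ = -1/pole. Pole = -2.2. τ = -1/(-2.2) = 0.4545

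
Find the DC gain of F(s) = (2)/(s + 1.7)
DC gain = F(0) = num(0)/den(0) = 2/1.7 = 1.176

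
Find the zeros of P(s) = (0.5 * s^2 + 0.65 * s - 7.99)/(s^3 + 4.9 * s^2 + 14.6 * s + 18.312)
Set numerator = 0: 0.5*s^2 + 0.65*s - 7.99 = 0.5*(s - 3.4)(s + 4.7) = 0 → Zeros: -4.7, 3.4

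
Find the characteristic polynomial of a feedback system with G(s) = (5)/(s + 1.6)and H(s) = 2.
Characteristic poly = G_den * H_den + G_num * H_num = (s + 1.6) + (10) = s + 11.6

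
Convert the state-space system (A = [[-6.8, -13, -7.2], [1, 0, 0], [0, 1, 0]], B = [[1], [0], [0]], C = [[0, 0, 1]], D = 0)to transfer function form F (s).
F(s) = C(sI - A)⁻¹B + D.
Characteristic polynomial det(sI - A) = s^3 + 6.8*s^2 + 13*s + 7.2.
Numerator from C·adj(sI-A)·B + D·det(sI-A) = 1.
F(s) = (1)/(s^3 + 6.8*s^2 + 13*s + 7.2)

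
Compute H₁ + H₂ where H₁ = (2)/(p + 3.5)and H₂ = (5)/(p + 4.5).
Parallel: H = H₁ + H₂ = (n₁·d₂ + n₂·d₁)/(d₁·d₂).
n₁·d₂ = 2*p + 9. n₂·d₁ = 5*p + 17.5. Sum = 7*p + 26.5. d₁·d₂ = p^2 + 8*p + 15.75.
H(p) = (7*p + 26.5)/(p^2 + 8*p + 15.75)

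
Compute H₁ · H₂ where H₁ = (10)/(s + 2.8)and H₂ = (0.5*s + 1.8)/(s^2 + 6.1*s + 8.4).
Series: H = H₁ · H₂ = (n₁·n₂)/(d₁·d₂).
Num: n₁·n₂ = 5*s + 18. Den: d₁·d₂ = s^3 + 8.9*s^2 + 25.48*s + 23.52.
H(s) = (5*s + 18)/(s^3 + 8.9*s^2 + 25.48*s + 23.52)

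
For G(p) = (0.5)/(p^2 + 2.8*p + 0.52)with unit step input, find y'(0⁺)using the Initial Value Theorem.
IVT: y'(0⁺) = lim_{p→∞} p²·Y(p) = lim_{p→∞} p·G(p).
deg(num) = 0, deg(den) = 2, relative degree = 2 ≥ 2, so p·G(p) → 0. Initial slope = 0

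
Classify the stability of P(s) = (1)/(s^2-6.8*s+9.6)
Denominator: s^2 - 6.8*s + 9.6 = (s - 4.8)(s - 2). Poles: 2, 4.8. Unstable (2 pole(s) in RHP)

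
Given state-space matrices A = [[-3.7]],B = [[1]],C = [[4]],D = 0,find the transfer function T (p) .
T(p) = C(pI - A)⁻¹B + D.
Characteristic polynomial det(pI - A) = p + 3.7.
Numerator from C·adj(pI-A)·B + D·det(pI-A) = 4.
T(p) = (4)/(p + 3.7)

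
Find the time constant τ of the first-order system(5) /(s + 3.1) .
First-order system: τ = -1/pole. Pole = -3.1. τ = -1/(-3.1) = 0.3226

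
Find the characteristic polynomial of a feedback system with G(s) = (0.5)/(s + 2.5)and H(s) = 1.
Characteristic poly = G_den * H_den + G_num * H_num = (s + 2.5) + (0.5) = s + 3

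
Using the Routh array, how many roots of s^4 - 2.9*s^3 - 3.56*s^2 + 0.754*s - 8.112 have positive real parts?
Routh array:
s^4: [1, -3.56, -8.112]; s^3: [-2.9, 0.754]; s^2: [-3.3, -8.112]; s^1: [7.88273]; s^0: [-8.112]
First column: [1, -2.9, -3.3, 7.88273, -8.112]. Sign changes = RHP roots = 3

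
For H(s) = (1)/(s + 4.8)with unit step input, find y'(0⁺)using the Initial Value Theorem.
IVT: y'(0⁺) = lim_{s→∞} s²·Y(s) = lim_{s→∞} s·H(s).
deg(num) = 0, deg(den) = 1, relative degree = 1, so s·H(s) → (leading num)/(leading den) = 1/1 = 1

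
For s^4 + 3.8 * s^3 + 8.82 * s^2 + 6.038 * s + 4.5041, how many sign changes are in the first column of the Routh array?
Routh array:
s^4: [1, 8.82, 4.5041]; s^3: [3.8, 6.038]; s^2: [7.23105, 4.5041]; s^1: [3.67104]; s^0: [4.5041]
First column: [1, 3.8, 7.23105, 3.67104, 4.5041]. Sign changes = 0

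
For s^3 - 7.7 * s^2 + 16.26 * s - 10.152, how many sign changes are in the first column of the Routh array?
Routh array:
s^3: [1, 16.26]; s^2: [-7.7, -10.152]; s^1: [14.9416]; s^0: [-10.152]
First column: [1, -7.7, 14.9416, -10.152]. Sign changes = 3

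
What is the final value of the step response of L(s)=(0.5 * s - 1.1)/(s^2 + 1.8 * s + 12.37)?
FVT: lim_{t→∞} y(t) = lim_{s→0} s*Y(s) where Y(s) = L(s)/s.
= lim_{s→0} L(s) = L(0) = num(0)/den(0) = -1.1/12.37 = -0.08892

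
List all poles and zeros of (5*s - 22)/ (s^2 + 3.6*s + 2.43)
Set denominator = 0: s^2 + 3.6*s + 2.43 = (s + 2.7)(s + 0.9) = 0 → Poles: -0.9, -2.7
Set numerator = 0: 5*s - 22 = 0 → Zeros: 4.4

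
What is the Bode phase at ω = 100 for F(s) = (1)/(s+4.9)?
Substitute s = j*100: F(j100) = 0.000488826 - 0.00997605j.
∠F(j100) = atan2(Im, Re) = atan2(-0.00997605, 0.000488826) = -87.19°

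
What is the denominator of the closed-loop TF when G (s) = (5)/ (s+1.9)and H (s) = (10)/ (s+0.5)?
Characteristic poly = G_den * H_den + G_num * H_num = (s^2 + 2.4*s + 0.95) + (50) = s^2 + 2.4*s + 50.95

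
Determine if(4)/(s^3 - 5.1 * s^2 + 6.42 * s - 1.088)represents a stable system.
Denominator: s^3 - 5.1*s^2 + 6.42*s - 1.088 = (s - 1.7)(s - 3.2)(s - 0.2). Poles: 0.2, 1.7, 3.2. All Re(p)<0: No (unstable)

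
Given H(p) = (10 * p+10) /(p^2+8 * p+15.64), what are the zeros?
Set numerator = 0: 10*p + 10 = 0 → Zeros: -1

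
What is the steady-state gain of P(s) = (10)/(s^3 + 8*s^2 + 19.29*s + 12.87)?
DC gain = P(0) = num(0)/den(0) = 10/12.87 = 0.777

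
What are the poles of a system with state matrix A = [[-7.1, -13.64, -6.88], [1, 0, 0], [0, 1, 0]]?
Eigenvalues solve det(λI - A) = 0.
Characteristic polynomial: λ^3 + 7.1*λ^2 + 13.64*λ + 6.88 = 0.
Factor: (λ + 4.3)(λ + 0.8)(λ + 2) = 0.
Roots: -0.8, -2, -4.3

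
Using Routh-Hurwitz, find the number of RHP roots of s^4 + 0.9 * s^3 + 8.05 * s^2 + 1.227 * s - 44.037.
Routh array:
s^4: [1, 8.05, -44.037]; s^3: [0.9, 1.227]; s^2: [6.68667, -44.037]; s^1: [7.15421]; s^0: [-44.037]
First column: [1, 0.9, 6.68667, 7.15421, -44.037]. Sign changes = RHP roots = 1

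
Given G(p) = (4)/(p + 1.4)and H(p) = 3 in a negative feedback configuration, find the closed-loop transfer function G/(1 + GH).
Closed-loop T = G/(1+GH).
Numerator: G_num * H_den = 4.
Denominator: G_den * H_den + G_num * H_num = (p + 1.4) + (12) = p + 13.4.
T(p) = (4)/(p + 13.4)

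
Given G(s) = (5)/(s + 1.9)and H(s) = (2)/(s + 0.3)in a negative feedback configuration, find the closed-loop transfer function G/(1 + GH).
Closed-loop T = G/(1+GH).
Numerator: G_num * H_den = 5*s + 1.5.
Denominator: G_den * H_den + G_num * H_num = (s^2 + 2.2*s + 0.57) + (10) = s^2 + 2.2*s + 10.57.
T(s) = (5*s + 1.5)/(s^2 + 2.2*s + 10.57)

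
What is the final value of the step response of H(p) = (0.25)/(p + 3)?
FVT: lim_{t→∞} y(t) = lim_{p→0} p*Y(p) where Y(p) = H(p)/p.
= lim_{p→0} H(p) = H(0) = num(0)/den(0) = 0.25/3 = 0.08333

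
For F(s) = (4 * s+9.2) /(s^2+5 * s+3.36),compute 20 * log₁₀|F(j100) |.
Substitute s = j*100: F(j100) = 0.00107834 - 0.0399595j.
|F(j100)| = sqrt(Re² + Im²) = 0.03997.
20*log₁₀(0.03997) = -27.96 dB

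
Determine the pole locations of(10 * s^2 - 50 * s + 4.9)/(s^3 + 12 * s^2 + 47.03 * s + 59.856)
Set denominator = 0: s^3 + 12*s^2 + 47.03*s + 59.856 = (s + 4.3)(s + 2.9)(s + 4.8) = 0 → Poles: -2.9, -4.3, -4.8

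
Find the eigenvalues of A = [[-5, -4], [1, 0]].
Eigenvalues solve det(λI - A) = 0.
Characteristic polynomial: λ^2 + 5*λ + 4 = 0.
Factor: (λ + 1)(λ + 4) = 0.
Roots: -1, -4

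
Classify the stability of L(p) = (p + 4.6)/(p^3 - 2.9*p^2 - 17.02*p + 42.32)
Denominator: p^3 - 2.9*p^2 - 17.02*p + 42.32 = (p - 4.6)(p - 2.3)(p + 4). Poles: -4, 2.3, 4.6. Unstable (2 pole(s) in RHP)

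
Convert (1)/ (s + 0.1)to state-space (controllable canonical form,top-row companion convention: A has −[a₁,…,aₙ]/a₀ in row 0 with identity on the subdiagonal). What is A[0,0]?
Reachable canonical form for den = s + 0.1: top row of A = -[a₁,a₂,...,aₙ]/a₀, ones on the subdiagonal, zeros elsewhere.
A = [[-0.1]].
A[0,0] = -0.1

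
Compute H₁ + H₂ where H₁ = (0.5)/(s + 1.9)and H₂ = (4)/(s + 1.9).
Parallel: H = H₁ + H₂ = (n₁·d₂ + n₂·d₁)/(d₁·d₂).
n₁·d₂ = 0.5*s + 0.95. n₂·d₁ = 4*s + 7.6. Sum = 4.5*s + 8.55. d₁·d₂ = s^2 + 3.8*s + 3.61.
H(s) = (4.5*s + 8.55)/(s^2 + 3.8*s + 3.61)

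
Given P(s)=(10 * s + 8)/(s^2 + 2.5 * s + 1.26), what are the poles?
Set denominator = 0: s^2 + 2.5*s + 1.26 = (s + 1.8)(s + 0.7) = 0 → Poles: -0.7, -1.8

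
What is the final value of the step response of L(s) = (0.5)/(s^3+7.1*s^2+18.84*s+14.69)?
FVT: lim_{t→∞} y(t) = lim_{s→0} s*Y(s) where Y(s) = L(s)/s.
= lim_{s→0} L(s) = L(0) = num(0)/den(0) = 0.5/14.69 = 0.03404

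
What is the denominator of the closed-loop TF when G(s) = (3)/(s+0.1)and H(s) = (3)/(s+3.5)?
Characteristic poly = G_den * H_den + G_num * H_num = (s^2 + 3.6*s + 0.35) + (9) = s^2 + 3.6*s + 9.35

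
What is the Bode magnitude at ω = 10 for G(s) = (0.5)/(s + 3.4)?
Substitute s = j*10: G(j10) = 0.0152384 - 0.0448189j.
|G(j10)| = sqrt(Re² + Im²) = 0.04734.
20*log₁₀(0.04734) = -26.50 dB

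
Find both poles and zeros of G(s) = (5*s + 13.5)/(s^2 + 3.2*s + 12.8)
Set denominator = 0: s^2 + 3.2*s + 12.8 = 0 → Poles: -1.6 + 3.2j, -1.6 - 3.2j
Set numerator = 0: 5*s + 13.5 = 0 → Zeros: -2.7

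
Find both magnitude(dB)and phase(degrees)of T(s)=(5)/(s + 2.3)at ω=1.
Substitute s = j*1: T(j1) = 1.8283 - 0.794913j.
|T| = 20*log₁₀(sqrt(Re²+Im²)) = 5.99 dB.
∠T = atan2(Im, Re) = -23.50°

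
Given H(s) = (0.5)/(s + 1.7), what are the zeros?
Numerator is a nonzero constant (0.5) → Zeros: none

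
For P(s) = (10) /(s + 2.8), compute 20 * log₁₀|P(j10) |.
Substitute s = j*10: P(j10) = 0.259644 - 0.9273j.
|P(j10)| = sqrt(Re² + Im²) = 0.963.
20*log₁₀(0.963) = -0.33 dB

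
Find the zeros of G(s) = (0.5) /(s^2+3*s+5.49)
Numerator is a nonzero constant (0.5) → Zeros: none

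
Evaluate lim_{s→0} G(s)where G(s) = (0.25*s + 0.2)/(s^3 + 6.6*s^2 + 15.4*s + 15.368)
DC gain = G(0) = num(0)/den(0) = 0.2/15.368 = 0.01301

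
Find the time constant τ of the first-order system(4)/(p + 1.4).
First-order system: τ = -1/pole. Pole = -1.4. τ = -1/(-1.4) = 0.7143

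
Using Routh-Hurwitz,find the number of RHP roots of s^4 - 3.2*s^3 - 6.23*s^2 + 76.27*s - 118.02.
Routh array:
s^4: [1, -6.23, -118.02]; s^3: [-3.2, 76.27]; s^2: [17.6044, -118.02]; s^1: [54.8172]; s^0: [-118.02]
First column: [1, -3.2, 17.6044, 54.8172, -118.02]. Sign changes = RHP roots = 3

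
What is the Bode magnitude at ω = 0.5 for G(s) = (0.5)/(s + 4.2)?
Substitute s = j*0.5: G(j0.5) = 0.117384 - 0.0139743j.
|G(j0.5)| = sqrt(Re² + Im²) = 0.1182.
20*log₁₀(0.1182) = -18.55 dB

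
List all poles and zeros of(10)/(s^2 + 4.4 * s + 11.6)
Set denominator = 0: s^2 + 4.4*s + 11.6 = 0 → Poles: -2.2 + 2.6j, -2.2 - 2.6j
Numerator is a nonzero constant (10) → Zeros: none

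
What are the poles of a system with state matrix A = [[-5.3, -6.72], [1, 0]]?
Eigenvalues solve det(λI - A) = 0.
Characteristic polynomial: λ^2 + 5.3*λ + 6.72 = 0.
Factor: (λ + 3.2)(λ + 2.1) = 0.
Roots: -2.1, -3.2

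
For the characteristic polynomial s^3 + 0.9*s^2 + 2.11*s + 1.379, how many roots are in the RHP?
s^3 + 0.9*s^2 + 2.11*s + 1.379 = (s + 0.7)(s^2 + 0.2*s + 1.97). Poles: -0.1 + 1.4j, -0.1 - 1.4j, -0.7. RHP poles (Re>0): 0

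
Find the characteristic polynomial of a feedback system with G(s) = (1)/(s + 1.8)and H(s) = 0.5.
Characteristic poly = G_den * H_den + G_num * H_num = (s + 1.8) + (0.5) = s + 2.3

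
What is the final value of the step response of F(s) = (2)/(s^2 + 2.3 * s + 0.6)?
FVT: lim_{t→∞} y(t) = lim_{s→0} s*Y(s) where Y(s) = F(s)/s.
= lim_{s→0} F(s) = F(0) = num(0)/den(0) = 2/0.6 = 3.333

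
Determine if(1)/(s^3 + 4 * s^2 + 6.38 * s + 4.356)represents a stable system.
Denominator: s^3 + 4*s^2 + 6.38*s + 4.356 = (s + 1.8)(s^2 + 2.2*s + 2.42). Poles: -1.1 + 1.1j, -1.1 - 1.1j, -1.8. All Re(p)<0: Yes (stable)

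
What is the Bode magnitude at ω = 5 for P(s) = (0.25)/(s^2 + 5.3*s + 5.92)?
Substitute s = j*5: P(j5) = -0.00447343 - 0.00621309j.
|P(j5)| = sqrt(Re² + Im²) = 0.007656.
20*log₁₀(0.007656) = -42.32 dB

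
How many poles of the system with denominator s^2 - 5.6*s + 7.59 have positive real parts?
s^2 - 5.6*s + 7.59 = (s - 2.3)(s - 3.3). Poles: 2.3, 3.3. RHP poles (Re>0): 2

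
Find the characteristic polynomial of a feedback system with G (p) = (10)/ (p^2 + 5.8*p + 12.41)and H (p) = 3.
Characteristic poly = G_den * H_den + G_num * H_num = (p^2 + 5.8*p + 12.41) + (30) = p^2 + 5.8*p + 42.41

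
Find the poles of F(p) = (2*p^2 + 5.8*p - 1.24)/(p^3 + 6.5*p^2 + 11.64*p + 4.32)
Set denominator = 0: p^3 + 6.5*p^2 + 11.64*p + 4.32 = (p + 3.6)(p + 2.4)(p + 0.5) = 0 → Poles: -0.5, -2.4, -3.6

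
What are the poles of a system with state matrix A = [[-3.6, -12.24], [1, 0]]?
Eigenvalues solve det(λI - A) = 0.
Characteristic polynomial: λ^2 + 3.6*λ + 12.24 = 0.
Roots: -1.8 + 3j, -1.8 - 3j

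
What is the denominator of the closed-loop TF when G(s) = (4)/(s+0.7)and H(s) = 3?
Characteristic poly = G_den * H_den + G_num * H_num = (s + 0.7) + (12) = s + 12.7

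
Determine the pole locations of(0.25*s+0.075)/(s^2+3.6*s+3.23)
Set denominator = 0: s^2 + 3.6*s + 3.23 = (s + 1.9)(s + 1.7) = 0 → Poles: -1.7, -1.9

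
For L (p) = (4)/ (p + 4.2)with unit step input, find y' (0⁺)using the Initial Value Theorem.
IVT: y'(0⁺) = lim_{p→∞} p²·Y(p) = lim_{p→∞} p·L(p).
deg(num) = 0, deg(den) = 1, relative degree = 1, so p·L(p) → (leading num)/(leading den) = 4/1 = 4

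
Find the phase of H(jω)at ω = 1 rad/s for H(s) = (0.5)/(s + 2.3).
Substitute s = j*1: H(j1) = 0.18283 - 0.0794913j.
∠H(j1) = atan2(Im, Re) = atan2(-0.0794913, 0.18283) = -23.50°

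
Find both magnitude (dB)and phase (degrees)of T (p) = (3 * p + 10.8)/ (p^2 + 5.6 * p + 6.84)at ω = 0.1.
Substitute p = j*0.1: T(j0.1) = 1.57428 - 0.085153j.
|T| = 20*log₁₀(sqrt(Re²+Im²)) = 3.95 dB.
∠T = atan2(Im, Re) = -3.10°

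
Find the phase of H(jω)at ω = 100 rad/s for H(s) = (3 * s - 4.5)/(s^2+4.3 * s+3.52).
Substitute s = j*100: H(j100) = 0.00173785 - 0.0299358j.
∠H(j100) = atan2(Im, Re) = atan2(-0.0299358, 0.00173785) = -86.68°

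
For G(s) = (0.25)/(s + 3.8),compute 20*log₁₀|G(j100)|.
Substitute s = j*100: G(j100) = 9.4863e-05 - 0.0024964j.
|G(j100)| = sqrt(Re² + Im²) = 0.002498.
20*log₁₀(0.002498) = -52.05 dB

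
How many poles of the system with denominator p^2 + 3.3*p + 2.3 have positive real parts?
p^2 + 3.3*p + 2.3 = (p + 2.3)(p + 1). Poles: -1, -2.3. RHP poles (Re>0): 0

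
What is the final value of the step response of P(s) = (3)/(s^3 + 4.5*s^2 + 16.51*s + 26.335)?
FVT: lim_{t→∞} y(t) = lim_{s→0} s*Y(s) where Y(s) = P(s)/s.
= lim_{s→0} P(s) = P(0) = num(0)/den(0) = 3/26.335 = 0.1139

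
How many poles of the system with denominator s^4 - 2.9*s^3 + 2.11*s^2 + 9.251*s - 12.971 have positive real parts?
s^4 - 2.9*s^3 + 2.11*s^2 + 9.251*s - 12.971 = (s - 1.4)(s + 1.7)(s^2 - 3.2*s + 5.45). Poles: -1.7, 1.4, 1.6 + 1.7j, 1.6 - 1.7j. RHP poles (Re>0): 3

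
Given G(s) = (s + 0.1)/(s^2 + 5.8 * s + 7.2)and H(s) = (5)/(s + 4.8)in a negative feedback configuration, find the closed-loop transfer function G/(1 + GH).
Closed-loop T = G/(1+GH).
Numerator: G_num * H_den = s^2 + 4.9*s + 0.48.
Denominator: G_den * H_den + G_num * H_num = (s^3 + 10.6*s^2 + 35.04*s + 34.56) + (5*s + 0.5) = s^3 + 10.6*s^2 + 40.04*s + 35.06.
T(s) = (s^2 + 4.9*s + 0.48)/(s^3 + 10.6*s^2 + 40.04*s + 35.06)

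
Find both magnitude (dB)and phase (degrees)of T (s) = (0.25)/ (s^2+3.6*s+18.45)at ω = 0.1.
Substitute s = j*0.1: T(j0.1) = 0.0135523 - 0.000264579j.
|T| = 20*log₁₀(sqrt(Re²+Im²)) = -37.36 dB.
∠T = atan2(Im, Re) = -1.12°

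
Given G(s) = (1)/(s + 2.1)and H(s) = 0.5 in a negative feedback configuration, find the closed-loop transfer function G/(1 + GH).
Closed-loop T = G/(1+GH).
Numerator: G_num * H_den = 1.
Denominator: G_den * H_den + G_num * H_num = (s + 2.1) + (0.5) = s + 2.6.
T(s) = (1)/(s + 2.6)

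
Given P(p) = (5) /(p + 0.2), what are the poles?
Set denominator = 0: p + 0.2 = 0 → Poles: -0.2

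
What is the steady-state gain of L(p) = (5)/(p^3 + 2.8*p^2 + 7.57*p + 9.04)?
DC gain = L(0) = num(0)/den(0) = 5/9.04 = 0.5531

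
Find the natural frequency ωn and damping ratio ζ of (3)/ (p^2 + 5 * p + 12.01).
Underdamped: complex pole -2.5 + 2.4j. ωn = |pole| = 3.466, ζ = -Re(pole)/ωn = 0.7214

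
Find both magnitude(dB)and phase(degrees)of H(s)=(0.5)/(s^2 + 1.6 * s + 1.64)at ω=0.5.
Substitute s = j*0.5: H(j0.5) = 0.270207 - 0.155515j.
|H| = 20*log₁₀(sqrt(Re²+Im²)) = -10.12 dB.
∠H = atan2(Im, Re) = -29.92°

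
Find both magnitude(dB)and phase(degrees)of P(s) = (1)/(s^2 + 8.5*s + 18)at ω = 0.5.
Substitute s = j*0.5: P(j0.5) = 0.0532833 - 0.012758j.
|P| = 20*log₁₀(sqrt(Re²+Im²)) = -25.23 dB.
∠P = atan2(Im, Re) = -13.47°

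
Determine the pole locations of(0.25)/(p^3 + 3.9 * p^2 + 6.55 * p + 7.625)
Set denominator = 0: p^3 + 3.9*p^2 + 6.55*p + 7.625 = (p + 2.5)(p^2 + 1.4*p + 3.05) = 0 → Poles: -0.7 + 1.6j, -0.7 - 1.6j, -2.5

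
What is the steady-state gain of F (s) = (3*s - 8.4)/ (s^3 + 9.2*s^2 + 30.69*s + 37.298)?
DC gain = F(0) = num(0)/den(0) = -8.4/37.298 = -0.2252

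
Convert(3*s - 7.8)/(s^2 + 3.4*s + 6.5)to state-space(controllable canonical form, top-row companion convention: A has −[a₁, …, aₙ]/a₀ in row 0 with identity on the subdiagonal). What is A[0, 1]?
Reachable canonical form for den = s^2 + 3.4*s + 6.5: top row of A = -[a₁,a₂,...,aₙ]/a₀, ones on the subdiagonal, zeros elsewhere.
A = [[-3.4, -6.5], [1, 0]].
A[0,1] = -6.5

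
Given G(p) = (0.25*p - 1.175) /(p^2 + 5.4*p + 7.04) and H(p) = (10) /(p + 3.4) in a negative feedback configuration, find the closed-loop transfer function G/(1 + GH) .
Closed-loop T = G/(1+GH).
Numerator: G_num * H_den = 0.25*p^2 - 0.325*p - 3.995.
Denominator: G_den * H_den + G_num * H_num = (p^3 + 8.8*p^2 + 25.4*p + 23.936) + (2.5*p - 11.75) = p^3 + 8.8*p^2 + 27.9*p + 12.186.
T(p) = (0.25*p^2 - 0.325*p - 3.995)/(p^3 + 8.8*p^2 + 27.9*p + 12.186)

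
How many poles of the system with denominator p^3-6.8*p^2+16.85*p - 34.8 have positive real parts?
p^3 - 6.8*p^2 + 16.85*p - 34.8 = (p - 4.8)(p^2 - 2*p + 7.25). Poles: 1 + 2.5j, 1 - 2.5j, 4.8. RHP poles (Re>0): 3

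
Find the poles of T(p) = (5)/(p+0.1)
Set denominator = 0: p + 0.1 = 0 → Poles: -0.1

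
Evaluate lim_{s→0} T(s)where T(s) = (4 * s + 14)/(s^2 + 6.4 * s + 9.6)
DC gain = T(0) = num(0)/den(0) = 14/9.6 = 1.458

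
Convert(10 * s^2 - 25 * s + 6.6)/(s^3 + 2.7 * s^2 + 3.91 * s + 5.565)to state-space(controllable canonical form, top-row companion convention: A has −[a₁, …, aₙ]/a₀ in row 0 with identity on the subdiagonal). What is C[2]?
Reachable canonical form: C = numerator coefficients (right-aligned, zero-padded to length n).
num = 10*s^2 - 25*s + 6.6, C = [[10, -25, 6.6]].
C[2] = 6.6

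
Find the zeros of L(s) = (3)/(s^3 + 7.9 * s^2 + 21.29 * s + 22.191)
Numerator is a nonzero constant (3) → Zeros: none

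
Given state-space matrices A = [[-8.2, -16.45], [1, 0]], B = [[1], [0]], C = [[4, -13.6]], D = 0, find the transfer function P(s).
P(s) = C(sI - A)⁻¹B + D.
Characteristic polynomial det(sI - A) = s^2 + 8.2*s + 16.45.
Numerator from C·adj(sI-A)·B + D·det(sI-A) = 4*s - 13.6.
P(s) = (4*s - 13.6)/(s^2 + 8.2*s + 16.45)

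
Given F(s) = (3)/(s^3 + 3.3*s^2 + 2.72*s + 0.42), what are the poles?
Set denominator = 0: s^3 + 3.3*s^2 + 2.72*s + 0.42 = (s + 2.1)(s + 1)(s + 0.2) = 0 → Poles: -0.2, -1, -2.1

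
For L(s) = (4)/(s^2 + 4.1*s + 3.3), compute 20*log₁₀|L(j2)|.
Substitute s = j*2: L(j2) = -0.0413406 - 0.484276j.
|L(j2)| = sqrt(Re² + Im²) = 0.486.
20*log₁₀(0.486) = -6.27 dB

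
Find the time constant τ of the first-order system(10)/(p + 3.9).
First-order system: τ = -1/pole. Pole = -3.9. τ = -1/(-3.9) = 0.2564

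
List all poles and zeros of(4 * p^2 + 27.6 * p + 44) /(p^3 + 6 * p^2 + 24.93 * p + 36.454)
Set denominator = 0: p^3 + 6*p^2 + 24.93*p + 36.454 = (p + 2.2)(p^2 + 3.8*p + 16.57) = 0 → Poles: -1.9 + 3.6j, -1.9 - 3.6j, -2.2
Set numerator = 0: 4*p^2 + 27.6*p + 44 = 4*(p + 2.5)(p + 4.4) = 0 → Zeros: -2.5, -4.4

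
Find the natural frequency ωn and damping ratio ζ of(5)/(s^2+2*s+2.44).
Underdamped: complex pole -1 + 1.2j. ωn = |pole| = 1.562, ζ = -Re(pole)/ωn = 0.6402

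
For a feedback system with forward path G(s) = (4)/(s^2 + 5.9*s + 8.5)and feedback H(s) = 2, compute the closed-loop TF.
Closed-loop T = G/(1+GH).
Numerator: G_num * H_den = 4.
Denominator: G_den * H_den + G_num * H_num = (s^2 + 5.9*s + 8.5) + (8) = s^2 + 5.9*s + 16.5.
T(s) = (4)/(s^2 + 5.9*s + 16.5)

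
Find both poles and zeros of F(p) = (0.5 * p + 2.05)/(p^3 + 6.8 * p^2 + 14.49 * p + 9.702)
Set denominator = 0: p^3 + 6.8*p^2 + 14.49*p + 9.702 = (p + 1.4)(p + 2.1)(p + 3.3) = 0 → Poles: -1.4, -2.1, -3.3
Set numerator = 0: 0.5*p + 2.05 = 0 → Zeros: -4.1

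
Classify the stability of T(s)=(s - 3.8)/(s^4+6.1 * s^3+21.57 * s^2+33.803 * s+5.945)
Denominator: s^4 + 6.1*s^3 + 21.57*s^2 + 33.803*s + 5.945 = (s + 2.5)(s + 0.2)(s^2 + 3.4*s + 11.89). Poles: -0.2, -1.7 + 3j, -1.7 - 3j, -2.5. Stable (all poles in LHP)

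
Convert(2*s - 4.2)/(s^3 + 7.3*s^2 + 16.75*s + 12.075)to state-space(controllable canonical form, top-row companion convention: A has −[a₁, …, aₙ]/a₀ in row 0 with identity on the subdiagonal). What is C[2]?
Reachable canonical form: C = numerator coefficients (right-aligned, zero-padded to length n).
num = 2*s - 4.2, C = [[0, 2, -4.2]].
C[2] = -4.2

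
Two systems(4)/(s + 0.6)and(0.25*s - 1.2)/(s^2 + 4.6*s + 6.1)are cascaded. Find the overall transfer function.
Series: H = H₁ · H₂ = (n₁·n₂)/(d₁·d₂).
Num: n₁·n₂ = s - 4.8. Den: d₁·d₂ = s^3 + 5.2*s^2 + 8.86*s + 3.66.
H(s) = (s - 4.8)/(s^3 + 5.2*s^2 + 8.86*s + 3.66)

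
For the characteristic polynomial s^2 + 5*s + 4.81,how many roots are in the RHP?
s^2 + 5*s + 4.81 = (s + 1.3)(s + 3.7). Poles: -1.3, -3.7. RHP poles (Re>0): 0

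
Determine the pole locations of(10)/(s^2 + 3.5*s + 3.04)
Set denominator = 0: s^2 + 3.5*s + 3.04 = (s + 1.9)(s + 1.6) = 0 → Poles: -1.6, -1.9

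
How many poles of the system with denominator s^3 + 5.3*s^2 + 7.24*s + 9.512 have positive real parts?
s^3 + 5.3*s^2 + 7.24*s + 9.512 = (s + 4.1)(s^2 + 1.2*s + 2.32). Poles: -0.6 + 1.4j, -0.6 - 1.4j, -4.1. RHP poles (Re>0): 0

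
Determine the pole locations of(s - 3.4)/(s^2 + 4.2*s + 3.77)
Set denominator = 0: s^2 + 4.2*s + 3.77 = (s + 2.9)(s + 1.3) = 0 → Poles: -1.3, -2.9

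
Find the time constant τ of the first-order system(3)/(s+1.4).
First-order system: τ = -1/pole. Pole = -1.4. τ = -1/(-1.4) = 0.7143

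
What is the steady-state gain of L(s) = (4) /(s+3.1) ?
DC gain = L(0) = num(0)/den(0) = 4/3.1 = 1.29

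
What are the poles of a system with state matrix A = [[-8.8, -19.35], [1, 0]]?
Eigenvalues solve det(λI - A) = 0.
Characteristic polynomial: λ^2 + 8.8*λ + 19.35 = 0.
Factor: (λ + 4.5)(λ + 4.3) = 0.
Roots: -4.3, -4.5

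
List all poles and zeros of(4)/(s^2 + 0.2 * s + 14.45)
Set denominator = 0: s^2 + 0.2*s + 14.45 = 0 → Poles: -0.1 + 3.8j, -0.1 - 3.8j
Numerator is a nonzero constant (4) → Zeros: none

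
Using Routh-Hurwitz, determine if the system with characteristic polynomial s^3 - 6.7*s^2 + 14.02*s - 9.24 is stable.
Routh array:
s^3: [1, 14.02]; s^2: [-6.7, -9.24]; s^1: [12.6409]; s^0: [-9.24]
First column: [1, -6.7, 12.6409, -9.24]. Sign changes = 3.
No, unstable (3 RHP root(s))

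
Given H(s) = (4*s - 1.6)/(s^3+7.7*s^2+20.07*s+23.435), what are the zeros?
Set numerator = 0: 4*s - 1.6 = 0 → Zeros: 0.4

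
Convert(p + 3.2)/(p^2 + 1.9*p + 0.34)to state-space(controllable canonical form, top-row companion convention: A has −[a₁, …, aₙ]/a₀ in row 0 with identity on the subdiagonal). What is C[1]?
Reachable canonical form: C = numerator coefficients (right-aligned, zero-padded to length n).
num = p + 3.2, C = [[1, 3.2]].
C[1] = 3.2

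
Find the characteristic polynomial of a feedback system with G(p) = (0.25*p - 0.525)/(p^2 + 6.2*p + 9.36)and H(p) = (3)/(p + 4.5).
Characteristic poly = G_den * H_den + G_num * H_num = (p^3 + 10.7*p^2 + 37.26*p + 42.12) + (0.75*p - 1.575) = p^3 + 10.7*p^2 + 38.01*p + 40.545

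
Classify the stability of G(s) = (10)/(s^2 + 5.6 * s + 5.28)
Denominator: s^2 + 5.6*s + 5.28 = (s + 1.2)(s + 4.4). Poles: -1.2, -4.4. Stable (all poles in LHP)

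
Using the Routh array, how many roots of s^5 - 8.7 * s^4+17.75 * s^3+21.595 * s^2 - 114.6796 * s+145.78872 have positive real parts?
Routh array:
s^5: [1, 17.75, -114.6796]; s^4: [-8.7, 21.595, 145.78872]; s^3: [20.2322, -97.9223]; s^2: [-20.5124, 145.78872]; s^1: [45.8751]; s^0: [145.78872]
First column: [1, -8.7, 20.2322, -20.5124, 45.8751, 145.78872]. Sign changes = RHP roots = 4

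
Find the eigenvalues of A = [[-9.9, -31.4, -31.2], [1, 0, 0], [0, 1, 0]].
Eigenvalues solve det(λI - A) = 0.
Characteristic polynomial: λ^3 + 9.9*λ^2 + 31.4*λ + 31.2 = 0.
Factor: (λ + 4)(λ + 2)(λ + 3.9) = 0.
Roots: -2, -3.9, -4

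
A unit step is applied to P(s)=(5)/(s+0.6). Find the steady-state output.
FVT: lim_{t→∞} y(t) = lim_{s→0} s*Y(s) where Y(s) = P(s)/s.
= lim_{s→0} P(s) = P(0) = num(0)/den(0) = 5/0.6 = 8.333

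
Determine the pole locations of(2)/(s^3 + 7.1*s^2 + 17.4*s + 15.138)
Set denominator = 0: s^3 + 7.1*s^2 + 17.4*s + 15.138 = (s + 2.9)(s^2 + 4.2*s + 5.22) = 0 → Poles: -2.1 + 0.9j, -2.1 - 0.9j, -2.9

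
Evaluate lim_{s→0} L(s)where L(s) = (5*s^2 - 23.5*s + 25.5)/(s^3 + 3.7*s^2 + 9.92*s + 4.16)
DC gain = L(0) = num(0)/den(0) = 25.5/4.16 = 6.13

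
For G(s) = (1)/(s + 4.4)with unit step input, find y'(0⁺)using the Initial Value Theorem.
IVT: y'(0⁺) = lim_{s→∞} s²·Y(s) = lim_{s→∞} s·G(s).
deg(num) = 0, deg(den) = 1, relative degree = 1, so s·G(s) → (leading num)/(leading den) = 1/1 = 1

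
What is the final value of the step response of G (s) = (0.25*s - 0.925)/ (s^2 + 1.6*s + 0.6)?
FVT: lim_{t→∞} y(t) = lim_{s→0} s*Y(s) where Y(s) = G(s)/s.
= lim_{s→0} G(s) = G(0) = num(0)/den(0) = -0.925/0.6 = -1.542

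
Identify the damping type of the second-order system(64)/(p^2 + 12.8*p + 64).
Standard form: ωn²/(p²+2ζωn·p+ωn²) gives ωn=8, ζ=0.8.
Underdamped (ζ = 0.8 < 1)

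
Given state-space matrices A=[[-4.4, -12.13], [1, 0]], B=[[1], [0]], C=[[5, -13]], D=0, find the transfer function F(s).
F(s) = C(sI - A)⁻¹B + D.
Characteristic polynomial det(sI - A) = s^2 + 4.4*s + 12.13.
Numerator from C·adj(sI-A)·B + D·det(sI-A) = 5*s - 13.
F(s) = (5*s - 13)/(s^2 + 4.4*s + 12.13)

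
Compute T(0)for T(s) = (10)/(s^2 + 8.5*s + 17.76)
DC gain = T(0) = num(0)/den(0) = 10/17.76 = 0.5631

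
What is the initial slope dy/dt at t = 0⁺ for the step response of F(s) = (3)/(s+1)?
IVT: y'(0⁺) = lim_{s→∞} s²·Y(s) = lim_{s→∞} s·F(s).
deg(num) = 0, deg(den) = 1, relative degree = 1, so s·F(s) → (leading num)/(leading den) = 3/1 = 3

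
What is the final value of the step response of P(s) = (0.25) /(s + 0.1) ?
FVT: lim_{t→∞} y(t) = lim_{s→0} s*Y(s) where Y(s) = P(s)/s.
= lim_{s→0} P(s) = P(0) = num(0)/den(0) = 0.25/0.1 = 2.5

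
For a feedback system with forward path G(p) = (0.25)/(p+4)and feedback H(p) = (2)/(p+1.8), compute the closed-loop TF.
Closed-loop T = G/(1+GH).
Numerator: G_num * H_den = 0.25*p + 0.45.
Denominator: G_den * H_den + G_num * H_num = (p^2 + 5.8*p + 7.2) + (0.5) = p^2 + 5.8*p + 7.7.
T(p) = (0.25*p + 0.45)/(p^2 + 5.8*p + 7.7)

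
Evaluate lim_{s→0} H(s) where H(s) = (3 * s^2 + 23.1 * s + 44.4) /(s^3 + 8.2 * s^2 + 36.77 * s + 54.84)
DC gain = H(0) = num(0)/den(0) = 44.4/54.84 = 0.8096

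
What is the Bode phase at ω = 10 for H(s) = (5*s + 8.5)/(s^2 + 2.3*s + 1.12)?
Substitute s = j*10: H(j10) = 0.0300322 - 0.498678j.
∠H(j10) = atan2(Im, Re) = atan2(-0.498678, 0.0300322) = -86.55°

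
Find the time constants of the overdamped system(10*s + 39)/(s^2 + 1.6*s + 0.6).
Overdamped: real poles at -0.6, -1. τ = -1/pole → τ₁ = 1.667, τ₂ = 1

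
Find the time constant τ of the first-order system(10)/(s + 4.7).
First-order system: τ = -1/pole. Pole = -4.7. τ = -1/(-4.7) = 0.2128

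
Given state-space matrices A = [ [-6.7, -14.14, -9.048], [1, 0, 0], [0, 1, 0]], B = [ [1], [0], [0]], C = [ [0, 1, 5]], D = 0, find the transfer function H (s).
H(s) = C(sI - A)⁻¹B + D.
Characteristic polynomial det(sI - A) = s^3 + 6.7*s^2 + 14.14*s + 9.048.
Numerator from C·adj(sI-A)·B + D·det(sI-A) = s + 5.
H(s) = (s + 5)/(s^3 + 6.7*s^2 + 14.14*s + 9.048)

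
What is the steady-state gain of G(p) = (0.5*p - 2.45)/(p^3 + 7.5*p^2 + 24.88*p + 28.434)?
DC gain = G(0) = num(0)/den(0) = -2.45/28.434 = -0.08616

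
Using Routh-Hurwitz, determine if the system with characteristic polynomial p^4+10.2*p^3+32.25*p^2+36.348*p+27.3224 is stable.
Routh array:
p^4: [1, 32.25, 27.3224]; p^3: [10.2, 36.348]; p^2: [28.6865, 27.3224]; p^1: [26.633]; p^0: [27.3224]
First column: [1, 10.2, 28.6865, 26.633, 27.3224]. Sign changes = 0.
Yes, stable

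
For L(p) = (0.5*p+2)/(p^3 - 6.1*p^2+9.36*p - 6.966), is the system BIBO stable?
Denominator: p^3 - 6.1*p^2 + 9.36*p - 6.966 = (p - 4.3)(p^2 - 1.8*p + 1.62). Poles: 0.9 + 0.9j, 0.9 - 0.9j, 4.3. All Re(p)<0: No (unstable)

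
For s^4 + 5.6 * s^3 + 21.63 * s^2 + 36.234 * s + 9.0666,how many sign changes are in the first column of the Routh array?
Routh array:
s^4: [1, 21.63, 9.0666]; s^3: [5.6, 36.234]; s^2: [15.1596, 9.0666]; s^1: [32.8848]; s^0: [9.0666]
First column: [1, 5.6, 15.1596, 32.8848, 9.0666]. Sign changes = 0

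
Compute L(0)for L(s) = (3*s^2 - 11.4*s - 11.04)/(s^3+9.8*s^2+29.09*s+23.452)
DC gain = L(0) = num(0)/den(0) = -11.04/23.452 = -0.4707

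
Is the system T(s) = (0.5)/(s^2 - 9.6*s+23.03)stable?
Denominator: s^2 - 9.6*s + 23.03 = (s - 4.7)(s - 4.9). Poles: 4.7, 4.9. All Re(p)<0: No (unstable)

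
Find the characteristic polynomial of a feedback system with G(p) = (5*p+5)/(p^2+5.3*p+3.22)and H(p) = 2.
Characteristic poly = G_den * H_den + G_num * H_num = (p^2 + 5.3*p + 3.22) + (10*p + 10) = p^2 + 15.3*p + 13.22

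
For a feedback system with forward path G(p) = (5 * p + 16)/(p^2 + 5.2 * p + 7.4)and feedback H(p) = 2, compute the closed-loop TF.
Closed-loop T = G/(1+GH).
Numerator: G_num * H_den = 5*p + 16.
Denominator: G_den * H_den + G_num * H_num = (p^2 + 5.2*p + 7.4) + (10*p + 32) = p^2 + 15.2*p + 39.4.
T(p) = (5*p + 16)/(p^2 + 15.2*p + 39.4)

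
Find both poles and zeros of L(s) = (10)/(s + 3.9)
Set denominator = 0: s + 3.9 = 0 → Poles: -3.9
Numerator is a nonzero constant (10) → Zeros: none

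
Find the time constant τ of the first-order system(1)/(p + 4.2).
First-order system: τ = -1/pole. Pole = -4.2. τ = -1/(-4.2) = 0.2381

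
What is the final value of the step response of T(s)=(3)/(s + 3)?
FVT: lim_{t→∞} y(t) = lim_{s→0} s*Y(s) where Y(s) = T(s)/s.
= lim_{s→0} T(s) = T(0) = num(0)/den(0) = 3/3 = 1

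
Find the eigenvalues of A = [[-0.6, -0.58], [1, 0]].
Eigenvalues solve det(λI - A) = 0.
Characteristic polynomial: λ^2 + 0.6*λ + 0.58 = 0.
Roots: -0.3 + 0.7j, -0.3 - 0.7j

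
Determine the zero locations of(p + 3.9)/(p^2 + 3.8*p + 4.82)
Set numerator = 0: p + 3.9 = 0 → Zeros: -3.9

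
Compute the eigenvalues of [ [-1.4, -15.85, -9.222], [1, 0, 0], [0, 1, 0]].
Eigenvalues solve det(λI - A) = 0.
Characteristic polynomial: λ^3 + 1.4*λ^2 + 15.85*λ + 9.222 = 0.
Factor: (λ + 0.6)(λ^2 + 0.8*λ + 15.37) = 0.
Roots: -0.4 + 3.9j, -0.4 - 3.9j, -0.6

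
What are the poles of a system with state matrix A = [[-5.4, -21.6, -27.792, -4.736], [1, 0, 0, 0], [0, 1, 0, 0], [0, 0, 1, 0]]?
Eigenvalues solve det(λI - A) = 0.
Characteristic polynomial: λ^4 + 5.4*λ^3 + 21.6*λ^2 + 27.792*λ + 4.736 = 0.
Factor: (λ + 0.2)(λ + 1.6)(λ^2 + 3.6*λ + 14.8) = 0.
Roots: -0.2, -1.6, -1.8 + 3.4j, -1.8 - 3.4j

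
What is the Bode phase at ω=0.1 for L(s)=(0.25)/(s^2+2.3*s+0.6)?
Substitute s = j*0.1: L(j0.1) = 0.36783 - 0.143392j.
∠L(j0.1) = atan2(Im, Re) = atan2(-0.143392, 0.36783) = -21.30°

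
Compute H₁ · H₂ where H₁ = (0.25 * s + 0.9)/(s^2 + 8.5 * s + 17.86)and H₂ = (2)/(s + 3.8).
Series: H = H₁ · H₂ = (n₁·n₂)/(d₁·d₂).
Num: n₁·n₂ = 0.5*s + 1.8. Den: d₁·d₂ = s^3 + 12.3*s^2 + 50.16*s + 67.868.
H(s) = (0.5*s + 1.8)/(s^3 + 12.3*s^2 + 50.16*s + 67.868)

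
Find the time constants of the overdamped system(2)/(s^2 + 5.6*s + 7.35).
Overdamped: real poles at -2.1, -3.5. τ = -1/pole → τ₁ = 0.4762, τ₂ = 0.2857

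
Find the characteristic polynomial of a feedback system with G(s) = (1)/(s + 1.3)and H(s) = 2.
Characteristic poly = G_den * H_den + G_num * H_num = (s + 1.3) + (2) = s + 3.3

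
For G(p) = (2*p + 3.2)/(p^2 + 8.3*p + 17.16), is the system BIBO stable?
Denominator: p^2 + 8.3*p + 17.16 = (p + 3.9)(p + 4.4). Poles: -3.9, -4.4. All Re(p)<0: Yes (stable)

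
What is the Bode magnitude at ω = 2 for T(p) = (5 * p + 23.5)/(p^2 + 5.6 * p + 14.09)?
Substitute p = j*2: T(j2) = 1.53627 - 0.714197j.
|T(j2)| = sqrt(Re² + Im²) = 1.694.
20*log₁₀(1.694) = 4.58 dB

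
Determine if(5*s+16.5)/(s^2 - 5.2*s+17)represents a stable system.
Denominator: s^2 - 5.2*s + 17. Poles: 2.6 + 3.2j, 2.6 - 3.2j. All Re(p)<0: No (unstable)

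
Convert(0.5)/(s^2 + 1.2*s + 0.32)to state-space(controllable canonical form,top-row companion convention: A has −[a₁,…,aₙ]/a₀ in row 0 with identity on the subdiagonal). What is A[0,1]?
Reachable canonical form for den = s^2 + 1.2*s + 0.32: top row of A = -[a₁,a₂,...,aₙ]/a₀, ones on the subdiagonal, zeros elsewhere.
A = [[-1.2, -0.32], [1, 0]].
A[0,1] = -0.32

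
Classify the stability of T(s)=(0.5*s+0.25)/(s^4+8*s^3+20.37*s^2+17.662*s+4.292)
Denominator: s^4 + 8*s^3 + 20.37*s^2 + 17.662*s + 4.292 = (s + 0.4)(s + 2.9)(s + 3.7)(s + 1). Poles: -0.4, -1, -2.9, -3.7. Stable (all poles in LHP)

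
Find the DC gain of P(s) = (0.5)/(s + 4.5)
DC gain = P(0) = num(0)/den(0) = 0.5/4.5 = 0.1111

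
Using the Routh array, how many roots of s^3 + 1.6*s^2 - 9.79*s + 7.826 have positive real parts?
Routh array:
s^3: [1, -9.79]; s^2: [1.6, 7.826]; s^1: [-14.68125]; s^0: [7.826]
First column: [1, 1.6, -14.68125, 7.826]. Sign changes = RHP roots = 2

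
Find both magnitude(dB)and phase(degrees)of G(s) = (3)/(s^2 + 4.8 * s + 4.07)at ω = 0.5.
Substitute s = j*0.5: G(j0.5) = 0.563079 - 0.353767j.
|G| = 20*log₁₀(sqrt(Re²+Im²)) = -3.54 dB.
∠G = atan2(Im, Re) = -32.14°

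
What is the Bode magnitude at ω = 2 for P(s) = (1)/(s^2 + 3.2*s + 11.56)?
Substitute s = j*2: P(j2) = 0.0770535 - 0.0652305j.
|P(j2)| = sqrt(Re² + Im²) = 0.101.
20*log₁₀(0.101) = -19.92 dB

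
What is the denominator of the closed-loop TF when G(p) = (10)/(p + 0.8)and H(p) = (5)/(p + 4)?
Characteristic poly = G_den * H_den + G_num * H_num = (p^2 + 4.8*p + 3.2) + (50) = p^2 + 4.8*p + 53.2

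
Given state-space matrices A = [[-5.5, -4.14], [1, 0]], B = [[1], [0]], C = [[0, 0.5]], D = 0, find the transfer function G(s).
G(s) = C(sI - A)⁻¹B + D.
Characteristic polynomial det(sI - A) = s^2 + 5.5*s + 4.14.
Numerator from C·adj(sI-A)·B + D·det(sI-A) = 0.5.
G(s) = (0.5)/(s^2 + 5.5*s + 4.14)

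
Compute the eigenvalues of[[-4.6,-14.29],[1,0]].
Eigenvalues solve det(λI - A) = 0.
Characteristic polynomial: λ^2 + 4.6*λ + 14.29 = 0.
Roots: -2.3 + 3j, -2.3 - 3j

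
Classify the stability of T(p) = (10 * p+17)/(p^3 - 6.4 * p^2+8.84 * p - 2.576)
Denominator: p^3 - 6.4*p^2 + 8.84*p - 2.576 = (p - 4.6)(p - 0.4)(p - 1.4). Poles: 0.4, 1.4, 4.6. Unstable (3 pole(s) in RHP)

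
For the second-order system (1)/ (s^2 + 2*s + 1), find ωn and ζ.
Standard form: ωn²/(s²+2ζωn·s+ωn²).
const=1=ωn² → ωn=1, s coeff=2=2ζωn → ζ=1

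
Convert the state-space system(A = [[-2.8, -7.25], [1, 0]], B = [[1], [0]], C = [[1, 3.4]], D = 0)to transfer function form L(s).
L(s) = C(sI - A)⁻¹B + D.
Characteristic polynomial det(sI - A) = s^2 + 2.8*s + 7.25.
Numerator from C·adj(sI-A)·B + D·det(sI-A) = s + 3.4.
L(s) = (s + 3.4)/(s^2 + 2.8*s + 7.25)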